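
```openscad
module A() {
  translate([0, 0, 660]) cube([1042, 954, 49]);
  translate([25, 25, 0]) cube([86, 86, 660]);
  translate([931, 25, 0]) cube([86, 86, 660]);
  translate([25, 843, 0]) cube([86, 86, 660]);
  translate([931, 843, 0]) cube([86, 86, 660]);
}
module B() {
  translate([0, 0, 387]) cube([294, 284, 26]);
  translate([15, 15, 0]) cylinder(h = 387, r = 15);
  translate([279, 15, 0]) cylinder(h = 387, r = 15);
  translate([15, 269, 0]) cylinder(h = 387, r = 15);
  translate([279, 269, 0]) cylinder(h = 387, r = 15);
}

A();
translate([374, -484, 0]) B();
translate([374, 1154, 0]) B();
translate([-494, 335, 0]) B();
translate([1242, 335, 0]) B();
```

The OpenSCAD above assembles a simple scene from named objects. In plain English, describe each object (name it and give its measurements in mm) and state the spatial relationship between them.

A is a table: top 1042 mm (x) × 954 mm (y), 49 mm thick, upper face at z = 709 mm, on four 86×86 mm square legs, each inset 25 mm from the nearest pair of top edges, running from z = 0 to the bottom of the top.

B is a four-legged stool. The seat is 294×284 mm, 26 mm thick, top at z = 413 mm. It stands on four round legs, each 30 mm in diameter, from z = 0 to the seat underside, each leg's axis is inset half a diameter from the nearest pair of seat edges (so the leg's bounding box is flush with the corner).

Four stools sit around the table at the −y, +y, −x, +x sides.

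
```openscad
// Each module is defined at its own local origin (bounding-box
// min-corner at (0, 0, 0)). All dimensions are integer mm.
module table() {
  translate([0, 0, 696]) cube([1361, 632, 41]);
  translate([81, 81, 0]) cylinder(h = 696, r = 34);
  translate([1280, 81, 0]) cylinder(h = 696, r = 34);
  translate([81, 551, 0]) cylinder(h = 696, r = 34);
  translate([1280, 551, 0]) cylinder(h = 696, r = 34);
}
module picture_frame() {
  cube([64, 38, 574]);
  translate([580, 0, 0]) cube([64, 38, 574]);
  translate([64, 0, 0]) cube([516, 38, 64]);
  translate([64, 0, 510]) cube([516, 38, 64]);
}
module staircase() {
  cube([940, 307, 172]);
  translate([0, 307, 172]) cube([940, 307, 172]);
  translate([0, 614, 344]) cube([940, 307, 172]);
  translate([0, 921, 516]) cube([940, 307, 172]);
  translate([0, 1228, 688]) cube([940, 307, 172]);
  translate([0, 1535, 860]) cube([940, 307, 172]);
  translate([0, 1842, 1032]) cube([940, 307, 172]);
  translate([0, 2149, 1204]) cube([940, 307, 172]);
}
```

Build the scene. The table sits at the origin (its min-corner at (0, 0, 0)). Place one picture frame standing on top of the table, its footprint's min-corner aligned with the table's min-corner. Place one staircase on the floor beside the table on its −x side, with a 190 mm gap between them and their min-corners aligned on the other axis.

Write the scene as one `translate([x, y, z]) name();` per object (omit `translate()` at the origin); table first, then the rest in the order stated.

table();
translate([0, 0, 737]) picture_frame();
translate([-1130, 0, 0]) staircase();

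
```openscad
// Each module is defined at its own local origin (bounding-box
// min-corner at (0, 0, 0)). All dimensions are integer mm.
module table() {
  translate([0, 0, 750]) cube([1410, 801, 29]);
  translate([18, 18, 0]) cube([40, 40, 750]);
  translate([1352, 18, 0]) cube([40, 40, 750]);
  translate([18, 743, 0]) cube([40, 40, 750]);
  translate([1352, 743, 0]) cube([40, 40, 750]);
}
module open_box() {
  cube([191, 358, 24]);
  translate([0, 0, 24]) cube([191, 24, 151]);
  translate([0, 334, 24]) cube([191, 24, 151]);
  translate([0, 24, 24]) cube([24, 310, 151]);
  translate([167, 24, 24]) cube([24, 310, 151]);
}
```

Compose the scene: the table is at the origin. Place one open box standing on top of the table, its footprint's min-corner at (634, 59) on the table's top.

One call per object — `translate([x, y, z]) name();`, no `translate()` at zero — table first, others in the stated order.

table();
translate([634, 59, 779]) open_box();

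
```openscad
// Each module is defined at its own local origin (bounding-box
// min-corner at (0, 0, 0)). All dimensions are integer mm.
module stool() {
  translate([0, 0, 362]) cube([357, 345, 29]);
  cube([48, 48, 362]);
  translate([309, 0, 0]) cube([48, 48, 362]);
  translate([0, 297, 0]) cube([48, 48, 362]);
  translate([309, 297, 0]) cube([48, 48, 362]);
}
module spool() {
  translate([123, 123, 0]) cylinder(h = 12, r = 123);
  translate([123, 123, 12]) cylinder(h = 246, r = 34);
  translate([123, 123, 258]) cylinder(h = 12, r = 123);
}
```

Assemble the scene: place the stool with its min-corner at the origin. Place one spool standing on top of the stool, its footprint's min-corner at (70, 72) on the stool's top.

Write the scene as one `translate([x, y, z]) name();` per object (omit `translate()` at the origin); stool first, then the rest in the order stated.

stool();
translate([70, 72, 391]) spool();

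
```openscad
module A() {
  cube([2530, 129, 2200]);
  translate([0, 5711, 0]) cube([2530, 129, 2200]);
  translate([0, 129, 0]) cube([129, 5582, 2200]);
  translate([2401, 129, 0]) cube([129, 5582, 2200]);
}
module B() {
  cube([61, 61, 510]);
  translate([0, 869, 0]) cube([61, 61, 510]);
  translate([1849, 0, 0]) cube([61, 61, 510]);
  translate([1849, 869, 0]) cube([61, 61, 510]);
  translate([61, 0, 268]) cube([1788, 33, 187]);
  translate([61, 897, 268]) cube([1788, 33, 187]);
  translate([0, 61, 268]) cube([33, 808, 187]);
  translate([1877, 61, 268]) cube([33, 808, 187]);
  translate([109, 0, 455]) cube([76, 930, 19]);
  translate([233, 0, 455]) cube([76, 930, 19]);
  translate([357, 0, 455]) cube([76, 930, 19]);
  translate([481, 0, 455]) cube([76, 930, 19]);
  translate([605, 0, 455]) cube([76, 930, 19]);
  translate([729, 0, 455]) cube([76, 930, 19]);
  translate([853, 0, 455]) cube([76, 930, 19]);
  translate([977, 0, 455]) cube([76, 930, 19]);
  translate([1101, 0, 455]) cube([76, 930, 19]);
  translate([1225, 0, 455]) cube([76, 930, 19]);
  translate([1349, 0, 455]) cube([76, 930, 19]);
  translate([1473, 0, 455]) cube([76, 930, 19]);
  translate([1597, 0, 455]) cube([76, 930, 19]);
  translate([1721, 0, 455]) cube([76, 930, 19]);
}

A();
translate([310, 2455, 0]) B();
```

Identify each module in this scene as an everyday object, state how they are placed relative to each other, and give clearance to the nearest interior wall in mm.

A is a house frame. B is a bed frame. The bed frame sits inside the house frame, centred. The clearance to the nearest interior wall is 181 mm.

Clearances: x = 181, y = 2326; minimum 181 mm.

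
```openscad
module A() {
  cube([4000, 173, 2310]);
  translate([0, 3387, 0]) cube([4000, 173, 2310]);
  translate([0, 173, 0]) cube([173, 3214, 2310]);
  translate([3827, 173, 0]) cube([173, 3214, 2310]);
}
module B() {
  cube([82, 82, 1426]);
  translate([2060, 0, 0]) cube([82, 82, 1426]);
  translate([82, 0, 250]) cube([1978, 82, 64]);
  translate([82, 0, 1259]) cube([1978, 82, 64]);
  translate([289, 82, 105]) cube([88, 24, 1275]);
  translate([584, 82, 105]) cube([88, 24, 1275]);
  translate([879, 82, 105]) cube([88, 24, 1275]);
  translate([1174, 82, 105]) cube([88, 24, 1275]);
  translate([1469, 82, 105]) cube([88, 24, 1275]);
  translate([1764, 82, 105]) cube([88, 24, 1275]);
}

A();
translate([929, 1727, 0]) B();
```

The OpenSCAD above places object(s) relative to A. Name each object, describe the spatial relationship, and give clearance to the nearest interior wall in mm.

A is a house frame. B is a fence section. The fence section sits inside the house frame, centred. The clearance to the nearest interior wall is 756 mm.

Clearances: x = 756, y = 1554; minimum 756 mm.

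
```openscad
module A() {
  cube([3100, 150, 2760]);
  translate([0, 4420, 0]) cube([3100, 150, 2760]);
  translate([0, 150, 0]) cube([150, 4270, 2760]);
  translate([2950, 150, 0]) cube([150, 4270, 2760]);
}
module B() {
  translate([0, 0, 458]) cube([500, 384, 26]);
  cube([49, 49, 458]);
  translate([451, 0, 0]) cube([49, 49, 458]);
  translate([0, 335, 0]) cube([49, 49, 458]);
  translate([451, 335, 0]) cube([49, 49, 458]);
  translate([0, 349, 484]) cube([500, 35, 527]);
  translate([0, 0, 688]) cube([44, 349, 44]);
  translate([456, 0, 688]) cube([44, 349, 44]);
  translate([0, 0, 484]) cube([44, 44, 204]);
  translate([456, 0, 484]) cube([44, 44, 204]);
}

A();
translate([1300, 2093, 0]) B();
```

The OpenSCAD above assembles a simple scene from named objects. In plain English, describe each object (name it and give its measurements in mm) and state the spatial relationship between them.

A is a box-shaped house frame (walls only): outside footprint 3100×4570 mm, wall height 2760 mm, wall thickness 150 mm. The two y-facing walls run the full x-width; the two x-facing walls fit between the inner faces of the y-facing walls.

B is a chair. The seat is a 500×384×26 mm slab with its top at z = 484 mm, on four 49×49 mm corner legs (flush with the seat edges, standing on z = 0). A flat backrest 35 mm thick, 527 mm tall, spans the full seat width and rises from the seat top along its +y edge, rear face flush with the rear of the seat. Two armrests of 44×44 mm section run along each side from the seat's front edge to the front of the backrest, top faces 248 mm above the seat top and outer faces flush with the seat's x-edges; a 44×44 mm post under the front of each armrest stands on the seat at the front corner.

The chair sits inside the house frame, centred.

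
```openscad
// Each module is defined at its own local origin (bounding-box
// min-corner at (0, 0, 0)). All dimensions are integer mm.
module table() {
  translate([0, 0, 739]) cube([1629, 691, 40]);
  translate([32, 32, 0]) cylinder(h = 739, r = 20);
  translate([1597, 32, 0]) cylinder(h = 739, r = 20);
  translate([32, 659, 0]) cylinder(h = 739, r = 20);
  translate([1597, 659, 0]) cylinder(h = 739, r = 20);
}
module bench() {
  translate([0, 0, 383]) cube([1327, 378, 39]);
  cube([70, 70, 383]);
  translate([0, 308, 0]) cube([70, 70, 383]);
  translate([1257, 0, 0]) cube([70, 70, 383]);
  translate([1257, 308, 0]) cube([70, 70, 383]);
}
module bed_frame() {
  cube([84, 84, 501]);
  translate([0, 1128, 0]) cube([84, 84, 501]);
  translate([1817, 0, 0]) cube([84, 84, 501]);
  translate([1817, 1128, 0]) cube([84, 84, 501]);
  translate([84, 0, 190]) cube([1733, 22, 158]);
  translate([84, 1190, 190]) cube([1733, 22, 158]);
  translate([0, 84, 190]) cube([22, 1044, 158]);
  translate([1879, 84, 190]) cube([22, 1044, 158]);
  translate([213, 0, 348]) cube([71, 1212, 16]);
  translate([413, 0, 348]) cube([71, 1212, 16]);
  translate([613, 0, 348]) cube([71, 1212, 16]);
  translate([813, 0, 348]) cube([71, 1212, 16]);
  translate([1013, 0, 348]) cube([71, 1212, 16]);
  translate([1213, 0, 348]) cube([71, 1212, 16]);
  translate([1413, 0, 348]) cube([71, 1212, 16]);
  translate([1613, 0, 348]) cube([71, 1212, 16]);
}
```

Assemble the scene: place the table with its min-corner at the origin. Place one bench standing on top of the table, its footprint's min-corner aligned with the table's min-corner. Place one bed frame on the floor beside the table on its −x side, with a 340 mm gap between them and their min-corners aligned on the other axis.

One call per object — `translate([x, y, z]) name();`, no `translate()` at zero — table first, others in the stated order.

table();
translate([0, 0, 779]) bench();
translate([-2241, 0, 0]) bed_frame();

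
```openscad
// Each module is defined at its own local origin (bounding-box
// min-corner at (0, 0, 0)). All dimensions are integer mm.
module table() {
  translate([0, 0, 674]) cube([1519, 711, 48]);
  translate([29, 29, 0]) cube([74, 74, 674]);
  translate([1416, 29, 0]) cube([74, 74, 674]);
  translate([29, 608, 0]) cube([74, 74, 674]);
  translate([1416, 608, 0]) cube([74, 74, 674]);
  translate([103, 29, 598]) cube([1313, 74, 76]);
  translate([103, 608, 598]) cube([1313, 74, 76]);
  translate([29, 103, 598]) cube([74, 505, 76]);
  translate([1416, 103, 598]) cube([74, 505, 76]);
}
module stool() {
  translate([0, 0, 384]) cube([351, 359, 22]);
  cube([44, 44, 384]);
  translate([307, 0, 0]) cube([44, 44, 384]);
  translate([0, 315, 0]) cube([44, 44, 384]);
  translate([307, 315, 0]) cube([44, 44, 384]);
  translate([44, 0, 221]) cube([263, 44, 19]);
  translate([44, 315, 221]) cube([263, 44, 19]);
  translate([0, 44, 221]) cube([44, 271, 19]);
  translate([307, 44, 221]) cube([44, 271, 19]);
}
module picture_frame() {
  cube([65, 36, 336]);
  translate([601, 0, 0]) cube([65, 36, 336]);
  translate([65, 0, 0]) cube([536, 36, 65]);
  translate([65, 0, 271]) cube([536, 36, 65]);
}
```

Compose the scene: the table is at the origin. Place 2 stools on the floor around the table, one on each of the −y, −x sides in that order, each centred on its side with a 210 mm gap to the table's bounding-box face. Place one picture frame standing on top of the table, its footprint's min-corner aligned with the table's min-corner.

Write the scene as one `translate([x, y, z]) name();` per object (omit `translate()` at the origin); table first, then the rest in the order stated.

table();
translate([584, -569, 0]) stool();
translate([-561, 176, 0]) stool();
translate([0, 0, 722]) picture_frame();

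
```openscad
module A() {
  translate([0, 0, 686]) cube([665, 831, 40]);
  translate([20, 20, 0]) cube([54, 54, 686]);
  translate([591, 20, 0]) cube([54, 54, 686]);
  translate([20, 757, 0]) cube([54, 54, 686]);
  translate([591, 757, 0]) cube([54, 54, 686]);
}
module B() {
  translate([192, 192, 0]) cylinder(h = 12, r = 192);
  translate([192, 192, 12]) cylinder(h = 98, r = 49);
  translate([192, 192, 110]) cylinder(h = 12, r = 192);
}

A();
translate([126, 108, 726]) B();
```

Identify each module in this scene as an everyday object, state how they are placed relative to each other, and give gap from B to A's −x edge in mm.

A is a table. B is a spool. The spool is on top of the table. The gap from the spool to the table's −x edge is 126 mm.

The spool's min-x is at 126; the table's min-x is 0; gap = 126 mm.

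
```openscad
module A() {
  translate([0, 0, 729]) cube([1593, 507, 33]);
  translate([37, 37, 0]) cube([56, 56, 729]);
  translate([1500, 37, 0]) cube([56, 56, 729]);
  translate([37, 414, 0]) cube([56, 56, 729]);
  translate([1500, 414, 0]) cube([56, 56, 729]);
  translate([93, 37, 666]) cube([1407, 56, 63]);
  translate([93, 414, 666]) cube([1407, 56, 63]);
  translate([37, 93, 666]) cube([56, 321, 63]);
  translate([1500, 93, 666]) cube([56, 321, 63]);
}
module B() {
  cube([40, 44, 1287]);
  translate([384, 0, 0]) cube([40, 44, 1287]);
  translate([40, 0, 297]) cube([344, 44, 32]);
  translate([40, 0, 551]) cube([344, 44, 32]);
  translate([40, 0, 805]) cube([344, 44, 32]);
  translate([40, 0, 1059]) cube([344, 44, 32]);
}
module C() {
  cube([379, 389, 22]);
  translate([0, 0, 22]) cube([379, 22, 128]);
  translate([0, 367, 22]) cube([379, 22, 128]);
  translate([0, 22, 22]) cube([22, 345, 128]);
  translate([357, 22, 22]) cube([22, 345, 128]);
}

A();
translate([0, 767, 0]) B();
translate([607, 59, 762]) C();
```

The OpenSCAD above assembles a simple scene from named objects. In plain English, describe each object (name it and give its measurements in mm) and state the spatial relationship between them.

A is a table: top 1593 mm (x) × 507 mm (y), 33 mm thick, upper face at z = 762 mm, on four 56×56 mm square legs, each inset 37 mm from the nearest pair of top edges, running from z = 0 to the bottom of the top. Four apron rails, 56 mm thick and 63 mm tall, run between adjacent legs with their top edges flush with the underside of the top and their outer faces flush with the legs' outer faces.

B is a straight ladder. Two 40×44 mm vertical rails, 1287 mm tall, stand 424 mm apart (outside-to-outside) with their front faces coplanar on the −y side. 4 rungs, each 44 mm deep and 32 mm tall, span between the inner faces of the rails, front faces flush with the rails. The lowest rung's underside is at z = 297 mm and rungs are spaced 254 mm apart (underside to underside).

C is an open storage box with external size 379×389×150 mm and wall thickness 22 mm (the base is also 22 mm thick). The base covers the whole footprint; the four walls stand on the base, with the y-facing walls full-width and the x-facing walls fitting between their inner faces.

The ladder is on the floor beside the table on its +y side. The open box is on top of the table, centred.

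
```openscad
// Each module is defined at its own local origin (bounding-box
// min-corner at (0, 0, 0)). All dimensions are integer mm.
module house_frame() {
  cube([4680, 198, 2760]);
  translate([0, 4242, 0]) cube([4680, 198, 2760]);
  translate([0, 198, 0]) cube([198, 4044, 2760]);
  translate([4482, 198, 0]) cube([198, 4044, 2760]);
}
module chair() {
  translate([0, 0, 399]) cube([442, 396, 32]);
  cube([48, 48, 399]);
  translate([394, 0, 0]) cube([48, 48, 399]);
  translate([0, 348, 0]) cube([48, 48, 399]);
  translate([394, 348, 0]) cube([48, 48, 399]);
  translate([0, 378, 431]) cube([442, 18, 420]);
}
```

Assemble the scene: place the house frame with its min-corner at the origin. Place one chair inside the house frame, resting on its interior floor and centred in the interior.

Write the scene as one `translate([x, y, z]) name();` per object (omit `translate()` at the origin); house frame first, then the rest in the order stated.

house_frame();
translate([2119, 2022, 0]) chair();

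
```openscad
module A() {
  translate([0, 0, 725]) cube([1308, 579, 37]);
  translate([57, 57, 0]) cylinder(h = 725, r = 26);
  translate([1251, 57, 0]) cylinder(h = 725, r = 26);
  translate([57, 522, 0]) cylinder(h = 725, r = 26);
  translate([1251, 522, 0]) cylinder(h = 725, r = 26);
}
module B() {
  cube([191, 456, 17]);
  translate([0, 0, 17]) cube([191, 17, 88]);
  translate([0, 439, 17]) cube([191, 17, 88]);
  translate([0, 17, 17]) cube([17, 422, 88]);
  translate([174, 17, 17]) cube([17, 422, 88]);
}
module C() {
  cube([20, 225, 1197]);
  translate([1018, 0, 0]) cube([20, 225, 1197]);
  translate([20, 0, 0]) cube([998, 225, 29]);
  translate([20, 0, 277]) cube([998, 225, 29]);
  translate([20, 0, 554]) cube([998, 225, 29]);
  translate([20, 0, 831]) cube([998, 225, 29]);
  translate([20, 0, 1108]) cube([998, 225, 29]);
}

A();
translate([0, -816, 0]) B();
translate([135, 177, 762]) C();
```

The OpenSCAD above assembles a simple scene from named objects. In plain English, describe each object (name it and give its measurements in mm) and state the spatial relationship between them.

A is a table: top 1308 mm (x) × 579 mm (y), 37 mm thick, upper face at z = 762 mm, on four round legs of 52 mm diameter, each leg's bounding box inset 31 mm from the nearest pair of top edges, running from z = 0 to the bottom of the top.

B is an open-topped rectangular box: outside dimensions 191×456×105 mm, with a uniform wall and base thickness of 17 mm. The base is a full 191×456 slab on the floor; four walls sit on top of the base. The front and back walls (the −y and +y sides) span the full width; the two side walls fit between them.

C is a bookshelf 1038 mm wide overall, 225 mm deep and 1197 mm tall. The two sides are 20 mm thick vertical panels. 5 horizontal shelves of 29 mm thickness span between the inner faces of the sides; the lowest shelf sits on the floor and shelves are stacked with a clear vertical gap of 248 mm between each pair.

The open box is on the floor beside the table on its −y side. The bookshelf is on top of the table, centred.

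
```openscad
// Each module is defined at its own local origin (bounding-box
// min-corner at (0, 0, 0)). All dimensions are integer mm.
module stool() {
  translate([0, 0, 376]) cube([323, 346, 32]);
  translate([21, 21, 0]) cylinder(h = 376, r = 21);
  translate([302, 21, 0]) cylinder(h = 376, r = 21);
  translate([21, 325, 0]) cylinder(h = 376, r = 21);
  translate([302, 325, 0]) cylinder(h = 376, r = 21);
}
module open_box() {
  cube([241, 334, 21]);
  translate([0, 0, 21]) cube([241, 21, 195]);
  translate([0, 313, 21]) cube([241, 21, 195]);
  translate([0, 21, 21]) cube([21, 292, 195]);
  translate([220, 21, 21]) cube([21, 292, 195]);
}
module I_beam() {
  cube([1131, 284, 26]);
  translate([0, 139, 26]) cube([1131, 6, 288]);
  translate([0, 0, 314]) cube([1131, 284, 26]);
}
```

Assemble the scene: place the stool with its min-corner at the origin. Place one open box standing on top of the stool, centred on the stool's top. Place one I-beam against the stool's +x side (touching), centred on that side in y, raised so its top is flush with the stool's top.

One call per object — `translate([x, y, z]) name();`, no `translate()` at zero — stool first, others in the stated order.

stool();
translate([41, 6, 408]) open_box();
translate([323, 31, 68]) I_beam();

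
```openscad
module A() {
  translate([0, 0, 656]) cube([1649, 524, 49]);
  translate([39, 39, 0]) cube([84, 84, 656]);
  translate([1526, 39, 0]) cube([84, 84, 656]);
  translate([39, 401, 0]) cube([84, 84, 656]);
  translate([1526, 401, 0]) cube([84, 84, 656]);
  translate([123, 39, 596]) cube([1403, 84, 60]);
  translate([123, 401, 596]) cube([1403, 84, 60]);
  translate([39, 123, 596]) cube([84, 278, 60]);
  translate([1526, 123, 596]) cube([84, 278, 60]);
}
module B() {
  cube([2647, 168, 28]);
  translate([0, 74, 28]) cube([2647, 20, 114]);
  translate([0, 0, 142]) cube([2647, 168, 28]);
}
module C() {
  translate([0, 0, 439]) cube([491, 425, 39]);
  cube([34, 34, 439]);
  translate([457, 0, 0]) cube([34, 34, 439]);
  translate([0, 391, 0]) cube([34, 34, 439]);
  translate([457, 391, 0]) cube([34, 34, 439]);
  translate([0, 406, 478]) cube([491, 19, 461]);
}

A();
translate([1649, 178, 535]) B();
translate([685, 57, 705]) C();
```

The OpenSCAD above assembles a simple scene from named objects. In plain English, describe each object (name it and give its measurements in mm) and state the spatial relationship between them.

A is a table with a 1649×524 mm rectangular top, 49 mm thick, top surface at z = 705 mm, supported by four 84×84 mm square legs, each inset 39 mm from the nearest pair of top edges, running from the floor. Four apron rails, 84 mm thick and 60 mm tall, run between adjacent legs with their top edges flush with the underside of the top and their outer faces flush with the legs' outer faces.

B is an I-beam lying along x, 2647 mm long. Overall section height 170 mm. Two flanges 168 mm wide (y) and 28 mm thick, one on the floor and one at the top; a web 20 mm thick runs between them, centred on the flange width.

C is a chair: 491×425 mm seat, 39 mm thick, top at z = 478 mm, on four 34 mm square corner legs flush with the seat edges. A 19 mm thick backrest slab spans the full seat width, extending 461 mm above the seat top, its back face flush with the seat's +y edge.

The I-beam is beside the table with their tops flush at z = 705. The chair is on top of the table.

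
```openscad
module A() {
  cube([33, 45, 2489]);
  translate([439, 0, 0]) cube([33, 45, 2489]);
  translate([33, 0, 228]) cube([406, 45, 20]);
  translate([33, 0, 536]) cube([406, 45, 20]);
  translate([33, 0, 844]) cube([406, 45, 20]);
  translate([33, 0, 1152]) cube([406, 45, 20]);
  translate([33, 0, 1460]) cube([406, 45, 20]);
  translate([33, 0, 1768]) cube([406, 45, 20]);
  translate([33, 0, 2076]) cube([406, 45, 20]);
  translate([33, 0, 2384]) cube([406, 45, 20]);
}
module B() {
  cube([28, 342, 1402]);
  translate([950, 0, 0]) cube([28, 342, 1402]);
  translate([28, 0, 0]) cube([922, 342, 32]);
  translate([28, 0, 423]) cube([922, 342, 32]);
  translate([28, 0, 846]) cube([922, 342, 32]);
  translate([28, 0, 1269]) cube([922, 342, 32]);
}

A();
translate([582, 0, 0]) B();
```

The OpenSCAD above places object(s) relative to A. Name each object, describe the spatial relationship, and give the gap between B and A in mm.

The bookshelf's nearest face is 110 mm from the ladder's +x face.

A is a ladder. B is a bookshelf. The bookshelf is on the floor beside the ladder on its +x side. The gap between the bookshelf and the ladder is 110 mm.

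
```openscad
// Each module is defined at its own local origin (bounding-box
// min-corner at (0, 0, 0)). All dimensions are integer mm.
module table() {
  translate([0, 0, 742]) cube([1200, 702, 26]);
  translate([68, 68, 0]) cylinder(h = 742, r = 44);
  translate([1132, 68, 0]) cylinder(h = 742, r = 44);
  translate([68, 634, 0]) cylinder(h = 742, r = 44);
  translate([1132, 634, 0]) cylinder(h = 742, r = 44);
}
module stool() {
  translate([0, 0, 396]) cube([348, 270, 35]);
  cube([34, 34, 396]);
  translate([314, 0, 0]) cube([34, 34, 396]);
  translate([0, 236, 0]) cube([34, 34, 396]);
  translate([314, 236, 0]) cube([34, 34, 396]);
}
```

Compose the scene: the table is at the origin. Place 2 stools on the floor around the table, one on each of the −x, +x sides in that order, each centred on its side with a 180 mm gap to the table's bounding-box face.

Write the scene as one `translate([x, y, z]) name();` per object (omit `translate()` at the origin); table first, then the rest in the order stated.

table();
translate([-528, 216, 0]) stool();
translate([1380, 216, 0]) stool();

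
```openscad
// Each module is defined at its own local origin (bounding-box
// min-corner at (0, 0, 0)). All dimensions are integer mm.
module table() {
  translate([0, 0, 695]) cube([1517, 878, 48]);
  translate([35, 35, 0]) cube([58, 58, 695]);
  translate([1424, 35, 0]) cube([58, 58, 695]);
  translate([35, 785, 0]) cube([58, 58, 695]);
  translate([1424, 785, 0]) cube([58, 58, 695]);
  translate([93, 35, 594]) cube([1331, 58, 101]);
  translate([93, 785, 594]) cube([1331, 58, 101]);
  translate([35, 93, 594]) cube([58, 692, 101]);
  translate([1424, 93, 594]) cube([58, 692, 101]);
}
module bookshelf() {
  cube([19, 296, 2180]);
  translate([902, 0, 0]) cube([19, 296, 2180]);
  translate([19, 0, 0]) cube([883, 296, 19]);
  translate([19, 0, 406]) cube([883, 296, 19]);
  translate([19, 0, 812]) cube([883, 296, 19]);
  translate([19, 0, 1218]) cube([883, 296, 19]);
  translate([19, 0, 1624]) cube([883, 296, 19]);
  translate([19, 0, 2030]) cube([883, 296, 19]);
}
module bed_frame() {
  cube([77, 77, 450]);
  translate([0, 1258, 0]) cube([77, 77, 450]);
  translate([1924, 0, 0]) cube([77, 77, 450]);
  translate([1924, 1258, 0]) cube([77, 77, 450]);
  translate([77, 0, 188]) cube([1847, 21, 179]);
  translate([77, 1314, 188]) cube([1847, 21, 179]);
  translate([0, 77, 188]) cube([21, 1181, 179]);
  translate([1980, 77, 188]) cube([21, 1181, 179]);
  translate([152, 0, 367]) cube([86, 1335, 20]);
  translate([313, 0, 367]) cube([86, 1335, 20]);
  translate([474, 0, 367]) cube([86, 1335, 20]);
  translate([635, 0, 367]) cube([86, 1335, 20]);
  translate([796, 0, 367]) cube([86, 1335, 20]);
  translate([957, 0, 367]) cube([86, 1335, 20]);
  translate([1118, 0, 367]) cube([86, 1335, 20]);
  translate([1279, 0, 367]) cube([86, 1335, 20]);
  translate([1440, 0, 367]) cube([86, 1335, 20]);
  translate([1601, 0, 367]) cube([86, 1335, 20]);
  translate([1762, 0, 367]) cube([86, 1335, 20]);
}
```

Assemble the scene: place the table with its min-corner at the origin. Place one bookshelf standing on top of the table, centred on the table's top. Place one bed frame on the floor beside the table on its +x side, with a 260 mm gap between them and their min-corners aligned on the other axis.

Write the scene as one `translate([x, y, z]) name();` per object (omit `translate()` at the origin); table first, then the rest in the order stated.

table();
translate([298, 291, 743]) bookshelf();
translate([1777, 0, 0]) bed_frame();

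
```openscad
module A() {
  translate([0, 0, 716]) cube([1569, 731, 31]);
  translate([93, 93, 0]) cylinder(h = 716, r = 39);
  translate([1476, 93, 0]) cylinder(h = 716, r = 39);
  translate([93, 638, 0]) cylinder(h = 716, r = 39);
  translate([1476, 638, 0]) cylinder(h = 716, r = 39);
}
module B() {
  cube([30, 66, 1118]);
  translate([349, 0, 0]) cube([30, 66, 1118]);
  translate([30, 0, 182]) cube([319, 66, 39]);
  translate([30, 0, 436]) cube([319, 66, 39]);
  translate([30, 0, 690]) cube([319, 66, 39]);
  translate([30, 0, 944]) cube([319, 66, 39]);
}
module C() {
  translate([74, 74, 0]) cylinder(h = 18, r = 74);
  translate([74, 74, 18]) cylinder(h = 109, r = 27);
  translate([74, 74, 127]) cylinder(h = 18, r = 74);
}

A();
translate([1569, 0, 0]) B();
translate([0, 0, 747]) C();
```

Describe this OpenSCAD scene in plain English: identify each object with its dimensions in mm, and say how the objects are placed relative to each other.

A is a rectangular dining table. The top is 1569×731×31 mm with its upper surface at z = 747 mm. It stands on four round legs of 78 mm diameter, each leg's bounding box inset 54 mm from the nearest pair of top edges, running from the floor to the underside of the top.

B is a straight ladder. Two 30×66 mm vertical rails, 1118 mm tall, stand 379 mm apart (outside-to-outside) with their front faces coplanar on the −y side. 4 rungs, each 66 mm deep and 39 mm tall, span between the inner faces of the rails, front faces flush with the rails. The lowest rung's underside is at z = 182 mm and rungs are spaced 254 mm apart (underside to underside).

C is a spool: two coaxial disc flanges of radius 74 mm and thickness 18 mm, joined by a core cylinder of radius 27 mm and height 109 mm. The lower flange rests on z = 0 and the three cylinders share a vertical axis.

The ladder is against the table's +x side, with their −y faces flush. The spool is on top of the table.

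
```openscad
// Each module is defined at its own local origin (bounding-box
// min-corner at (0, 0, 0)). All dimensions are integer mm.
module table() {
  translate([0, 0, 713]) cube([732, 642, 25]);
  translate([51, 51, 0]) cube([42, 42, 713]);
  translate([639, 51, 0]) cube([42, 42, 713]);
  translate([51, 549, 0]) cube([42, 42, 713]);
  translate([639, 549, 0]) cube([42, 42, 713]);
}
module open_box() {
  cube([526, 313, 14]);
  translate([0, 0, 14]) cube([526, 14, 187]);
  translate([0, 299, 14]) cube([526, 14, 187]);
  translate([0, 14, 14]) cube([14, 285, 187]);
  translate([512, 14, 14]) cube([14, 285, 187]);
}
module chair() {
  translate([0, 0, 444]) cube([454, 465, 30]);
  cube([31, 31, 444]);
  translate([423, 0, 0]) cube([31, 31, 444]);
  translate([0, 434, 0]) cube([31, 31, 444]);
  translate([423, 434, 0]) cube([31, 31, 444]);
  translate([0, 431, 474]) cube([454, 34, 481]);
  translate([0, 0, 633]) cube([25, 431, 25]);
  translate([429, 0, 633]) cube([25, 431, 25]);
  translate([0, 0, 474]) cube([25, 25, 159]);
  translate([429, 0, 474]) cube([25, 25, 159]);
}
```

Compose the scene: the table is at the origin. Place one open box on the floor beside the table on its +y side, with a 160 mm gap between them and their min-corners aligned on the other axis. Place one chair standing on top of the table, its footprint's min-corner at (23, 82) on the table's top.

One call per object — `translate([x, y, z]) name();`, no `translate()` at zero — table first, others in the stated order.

table();
translate([0, 802, 0]) open_box();
translate([23, 82, 738]) chair();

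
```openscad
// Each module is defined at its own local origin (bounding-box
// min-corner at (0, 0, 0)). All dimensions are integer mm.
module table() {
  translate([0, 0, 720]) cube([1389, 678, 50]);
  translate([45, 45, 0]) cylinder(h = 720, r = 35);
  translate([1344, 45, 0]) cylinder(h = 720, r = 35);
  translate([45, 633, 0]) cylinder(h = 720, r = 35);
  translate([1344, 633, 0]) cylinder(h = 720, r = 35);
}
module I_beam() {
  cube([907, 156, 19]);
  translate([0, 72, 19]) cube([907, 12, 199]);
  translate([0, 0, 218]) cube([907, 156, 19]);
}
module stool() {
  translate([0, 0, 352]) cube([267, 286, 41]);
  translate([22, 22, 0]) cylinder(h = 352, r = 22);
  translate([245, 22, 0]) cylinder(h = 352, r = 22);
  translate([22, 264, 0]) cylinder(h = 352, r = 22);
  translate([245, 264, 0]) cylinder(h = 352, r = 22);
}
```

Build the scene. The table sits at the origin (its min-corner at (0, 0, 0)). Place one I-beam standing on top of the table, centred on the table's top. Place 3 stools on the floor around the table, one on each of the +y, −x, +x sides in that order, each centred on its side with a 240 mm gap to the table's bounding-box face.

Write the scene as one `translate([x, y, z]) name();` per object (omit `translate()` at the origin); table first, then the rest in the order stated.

table();
translate([241, 261, 770]) I_beam();
translate([561, 918, 0]) stool();
translate([-507, 196, 0]) stool();
translate([1629, 196, 0]) stool();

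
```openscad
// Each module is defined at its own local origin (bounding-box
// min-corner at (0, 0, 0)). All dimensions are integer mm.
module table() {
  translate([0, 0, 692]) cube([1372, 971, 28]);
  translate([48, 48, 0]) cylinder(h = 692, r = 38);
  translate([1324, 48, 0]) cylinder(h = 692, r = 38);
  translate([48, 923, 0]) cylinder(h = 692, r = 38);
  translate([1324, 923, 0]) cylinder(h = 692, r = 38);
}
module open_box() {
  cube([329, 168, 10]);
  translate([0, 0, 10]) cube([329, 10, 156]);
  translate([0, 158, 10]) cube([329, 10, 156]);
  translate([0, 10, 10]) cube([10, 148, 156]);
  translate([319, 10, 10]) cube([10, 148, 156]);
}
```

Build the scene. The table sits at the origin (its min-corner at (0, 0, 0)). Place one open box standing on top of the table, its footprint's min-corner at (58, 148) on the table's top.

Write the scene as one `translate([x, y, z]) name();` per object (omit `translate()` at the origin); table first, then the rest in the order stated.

table();
translate([58, 148, 720]) open_box();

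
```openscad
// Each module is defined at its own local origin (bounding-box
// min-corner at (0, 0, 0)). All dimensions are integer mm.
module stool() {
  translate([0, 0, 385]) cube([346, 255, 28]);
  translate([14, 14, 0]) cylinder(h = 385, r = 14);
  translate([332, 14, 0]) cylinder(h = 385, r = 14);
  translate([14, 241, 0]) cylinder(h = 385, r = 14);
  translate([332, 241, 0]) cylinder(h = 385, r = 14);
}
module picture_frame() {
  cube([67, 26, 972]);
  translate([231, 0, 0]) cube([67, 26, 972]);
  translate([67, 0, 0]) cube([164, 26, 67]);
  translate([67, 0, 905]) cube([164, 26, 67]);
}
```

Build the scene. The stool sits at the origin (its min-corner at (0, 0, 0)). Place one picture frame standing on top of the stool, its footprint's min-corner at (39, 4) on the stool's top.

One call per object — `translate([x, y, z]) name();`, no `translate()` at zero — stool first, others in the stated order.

stool();
translate([39, 4, 413]) picture_frame();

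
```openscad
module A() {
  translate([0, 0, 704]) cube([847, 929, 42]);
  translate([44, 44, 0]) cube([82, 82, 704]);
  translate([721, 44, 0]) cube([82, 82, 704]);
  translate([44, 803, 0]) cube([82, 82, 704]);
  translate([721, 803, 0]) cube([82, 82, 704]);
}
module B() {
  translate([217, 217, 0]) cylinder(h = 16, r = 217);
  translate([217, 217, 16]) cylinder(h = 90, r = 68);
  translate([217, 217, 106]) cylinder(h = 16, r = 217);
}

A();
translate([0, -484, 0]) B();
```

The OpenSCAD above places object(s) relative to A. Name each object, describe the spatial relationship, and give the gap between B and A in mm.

The spool's nearest face is 50 mm from the table's −y face.

A is a table. B is a spool. The spool is on the floor beside the table on its −y side. The gap between the spool and the table is 50 mm.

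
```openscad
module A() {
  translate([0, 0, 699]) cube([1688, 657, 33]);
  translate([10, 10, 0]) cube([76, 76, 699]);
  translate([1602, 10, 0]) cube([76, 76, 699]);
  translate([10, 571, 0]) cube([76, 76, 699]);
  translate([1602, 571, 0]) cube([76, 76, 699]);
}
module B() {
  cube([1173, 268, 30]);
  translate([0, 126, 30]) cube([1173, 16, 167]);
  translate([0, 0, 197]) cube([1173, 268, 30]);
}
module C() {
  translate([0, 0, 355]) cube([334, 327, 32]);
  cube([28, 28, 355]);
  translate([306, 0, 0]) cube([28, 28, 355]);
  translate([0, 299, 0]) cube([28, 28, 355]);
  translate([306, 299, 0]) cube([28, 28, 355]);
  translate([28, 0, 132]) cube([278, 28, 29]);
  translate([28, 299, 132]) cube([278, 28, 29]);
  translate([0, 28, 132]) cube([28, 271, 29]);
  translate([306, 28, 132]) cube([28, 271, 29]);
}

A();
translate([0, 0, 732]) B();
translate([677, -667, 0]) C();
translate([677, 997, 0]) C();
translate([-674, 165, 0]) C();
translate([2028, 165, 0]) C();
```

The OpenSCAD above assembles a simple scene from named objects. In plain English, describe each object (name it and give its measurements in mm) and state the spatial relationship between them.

A is a rectangular dining table. The top is 1688×657×33 mm with its upper surface at z = 732 mm. It stands on four 76×76 mm square legs, each inset 10 mm from the nearest pair of top edges, running from the floor to the underside of the top.

B is an I-beam lying along x, 1173 mm long. Overall section height 227 mm. Two flanges 268 mm wide (y) and 30 mm thick, one on the floor and one at the top; a web 16 mm thick runs between them, centred on the flange width.

C is a simple wooden stool: a rectangular seat 334 mm (x) by 327 mm (y), 32 mm thick, top face at z = 387 mm, on four square legs, each 28×28 mm in cross-section. The legs rest on z = 0, each flush with a corner of the seat. Four stretchers, 28 mm wide and 29 mm tall, connect adjacent legs with their undersides at z = 132 mm, each running between the inner faces of the legs it joins and aligned with the legs' outer faces on the other axis.

The I-beam is on top of the table. Four stools sit around the table at the −y, +y, −x, +x sides.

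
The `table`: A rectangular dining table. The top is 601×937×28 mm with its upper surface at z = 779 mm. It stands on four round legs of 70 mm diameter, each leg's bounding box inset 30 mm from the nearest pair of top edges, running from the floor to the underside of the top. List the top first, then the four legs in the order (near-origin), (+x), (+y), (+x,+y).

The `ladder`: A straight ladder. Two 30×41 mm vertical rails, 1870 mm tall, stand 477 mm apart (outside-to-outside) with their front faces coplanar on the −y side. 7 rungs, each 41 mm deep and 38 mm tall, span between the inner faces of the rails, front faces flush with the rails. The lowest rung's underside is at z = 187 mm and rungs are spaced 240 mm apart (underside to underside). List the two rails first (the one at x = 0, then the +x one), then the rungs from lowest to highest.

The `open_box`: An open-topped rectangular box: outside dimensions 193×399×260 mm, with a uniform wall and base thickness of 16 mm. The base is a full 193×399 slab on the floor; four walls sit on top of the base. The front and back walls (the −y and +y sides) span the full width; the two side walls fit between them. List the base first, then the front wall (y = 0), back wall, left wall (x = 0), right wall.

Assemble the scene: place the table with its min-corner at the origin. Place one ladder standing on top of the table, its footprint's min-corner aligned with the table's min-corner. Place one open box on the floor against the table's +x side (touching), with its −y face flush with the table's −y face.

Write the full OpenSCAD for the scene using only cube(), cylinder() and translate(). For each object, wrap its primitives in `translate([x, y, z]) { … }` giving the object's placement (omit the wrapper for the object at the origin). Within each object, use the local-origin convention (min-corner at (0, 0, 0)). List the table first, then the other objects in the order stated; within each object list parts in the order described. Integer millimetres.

translate([0, 0, 751]) cube([601, 937, 28]);
translate([65, 65, 0]) cylinder(h = 751, r = 35);
translate([536, 65, 0]) cylinder(h = 751, r = 35);
translate([65, 872, 0]) cylinder(h = 751, r = 35);
translate([536, 872, 0]) cylinder(h = 751, r = 35);
translate([0, 0, 779]) {
  cube([30, 41, 1870]);
  translate([447, 0, 0]) cube([30, 41, 1870]);
  translate([30, 0, 187]) cube([417, 41, 38]);
  translate([30, 0, 427]) cube([417, 41, 38]);
  translate([30, 0, 667]) cube([417, 41, 38]);
  translate([30, 0, 907]) cube([417, 41, 38]);
  translate([30, 0, 1147]) cube([417, 41, 38]);
  translate([30, 0, 1387]) cube([417, 41, 38]);
  translate([30, 0, 1627]) cube([417, 41, 38]);
}
translate([601, 0, 0]) {
  cube([193, 399, 16]);
  translate([0, 0, 16]) cube([193, 16, 244]);
  translate([0, 383, 16]) cube([193, 16, 244]);
  translate([0, 16, 16]) cube([16, 367, 244]);
  translate([177, 16, 16]) cube([16, 367, 244]);
}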